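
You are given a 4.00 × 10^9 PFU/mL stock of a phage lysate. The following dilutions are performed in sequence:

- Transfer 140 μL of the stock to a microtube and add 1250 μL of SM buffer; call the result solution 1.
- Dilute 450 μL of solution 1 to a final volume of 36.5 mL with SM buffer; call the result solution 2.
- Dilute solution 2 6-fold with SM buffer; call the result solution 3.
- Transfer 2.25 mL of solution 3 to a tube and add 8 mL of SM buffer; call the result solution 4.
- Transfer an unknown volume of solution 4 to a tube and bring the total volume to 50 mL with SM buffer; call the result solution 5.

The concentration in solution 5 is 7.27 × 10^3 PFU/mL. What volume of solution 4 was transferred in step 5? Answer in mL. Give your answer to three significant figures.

2.00 mL

Step 1: 140 μL + 1250 μL = 1390 μL total → factor 1390/140 = 9.9286
Step 2: 450 μL brought to 36.5 mL → factor 36500/450 = 81.111
Step 3: 6-fold → factor 6
Step 4: 2.25 mL + 8 mL = 10.25 mL total → factor 10.25/2.25 = 4.5556
Step 5: v brought to 50 mL → factor = 50 mL/v
Product of known-step factors = 22012
Overall factor = 4.00 × 10^9 PFU/mL / (7.27 × 10^3 PFU/mL) = 5.5021 × 10^5
Step-5 factor = 5.5021 × 10^5 / 22012 = 24.996
v = 50 mL / 24.996 = 2.00 mL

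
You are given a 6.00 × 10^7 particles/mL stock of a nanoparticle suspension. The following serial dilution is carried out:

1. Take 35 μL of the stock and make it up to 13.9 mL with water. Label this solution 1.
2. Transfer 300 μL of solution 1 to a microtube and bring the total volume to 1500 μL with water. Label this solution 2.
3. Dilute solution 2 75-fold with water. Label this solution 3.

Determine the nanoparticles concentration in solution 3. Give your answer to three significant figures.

Step 1: 35 μL brought to 13.9 mL → factor 13900/35 = 397.14
Step 2: 300 μL brought to 1500 μL → factor 1500/300 = 5
Step 3: 75-fold → factor 75
Overall dilution factor = 397.14 × 5 × 75 = 1.4893 × 10^5
Final = 6.00 × 10^7 particles/mL / 1.4893 × 10^5 = 403 particles/mL

403 particles/mL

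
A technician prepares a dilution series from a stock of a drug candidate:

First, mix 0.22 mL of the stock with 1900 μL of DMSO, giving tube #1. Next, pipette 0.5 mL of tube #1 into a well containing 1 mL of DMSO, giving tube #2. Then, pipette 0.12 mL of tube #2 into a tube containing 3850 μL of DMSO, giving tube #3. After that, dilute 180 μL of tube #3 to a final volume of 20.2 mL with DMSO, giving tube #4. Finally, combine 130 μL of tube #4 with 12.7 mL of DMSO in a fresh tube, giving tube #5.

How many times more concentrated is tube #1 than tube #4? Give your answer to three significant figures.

Step 1: 0.22 mL + 1900 μL = 2.12 mL total → factor 2.12/0.22 = 9.6364
Step 2: 0.5 mL + 1 mL = 1.5 mL total → factor 1.5/0.5 = 3
Step 3: 0.12 mL + 3850 μL = 3.97 mL total → factor 3.97/0.12 = 33.083
Step 4: 180 μL brought to 20.2 mL → factor 20200/180 = 112.22
Dilution factor to tube #1 = 9.6364; to tube #4 = 1.0733 × 10^5
[tube #1]/[tube #4] = (factor to tube #4)/(factor to tube #1) = 1.0733 × 10^5/9.6364 = 1.11 × 10^4

1.11 × 10^4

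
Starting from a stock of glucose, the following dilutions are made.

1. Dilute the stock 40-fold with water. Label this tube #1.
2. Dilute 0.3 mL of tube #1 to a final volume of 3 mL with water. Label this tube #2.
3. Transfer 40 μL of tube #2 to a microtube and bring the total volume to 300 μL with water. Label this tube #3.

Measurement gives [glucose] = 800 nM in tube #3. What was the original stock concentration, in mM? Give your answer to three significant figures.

2.40 mM

Step 1: 40-fold → factor 40
Step 2: 0.3 mL brought to 3 mL → factor 3/0.3 = 10
Step 3: 40 μL brought to 300 μL → factor 300/40 = 7.5
Overall dilution factor = 40 × 10 × 7.5 = 3000
Stock = 800 nM × 3000 = 2.400 × 10^6 nM = 2.40 mM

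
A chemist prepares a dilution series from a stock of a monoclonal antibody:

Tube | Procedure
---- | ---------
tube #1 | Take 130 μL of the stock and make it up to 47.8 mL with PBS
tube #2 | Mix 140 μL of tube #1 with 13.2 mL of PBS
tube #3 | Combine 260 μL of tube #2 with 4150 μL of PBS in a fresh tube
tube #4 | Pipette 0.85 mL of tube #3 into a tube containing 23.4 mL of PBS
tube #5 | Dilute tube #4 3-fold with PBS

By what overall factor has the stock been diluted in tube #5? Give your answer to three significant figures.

Step 1: 130 μL brought to 47.8 mL → factor 47800/130 = 367.69
Step 2: 140 μL + 13.2 mL = 13340 μL total → factor 13340/140 = 95.286
Step 3: 260 μL + 4150 μL = 4410 μL total → factor 4410/260 = 16.962
Step 4: 0.85 mL + 23.4 mL = 24.25 mL total → factor 24.25/0.85 = 28.529
Step 5: 3-fold → factor 3
Overall dilution factor = 367.69 × 95.286 × 16.962 × 28.529 × 3 = 5.0862 × 10^7

5.09 × 10^7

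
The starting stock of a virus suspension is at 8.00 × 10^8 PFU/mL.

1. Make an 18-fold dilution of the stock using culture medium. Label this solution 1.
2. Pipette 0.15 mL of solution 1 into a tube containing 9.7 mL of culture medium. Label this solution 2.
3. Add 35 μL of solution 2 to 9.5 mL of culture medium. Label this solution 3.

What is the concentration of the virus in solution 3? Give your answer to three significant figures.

2.48 × 10^3 PFU/mL

Step 1: 18-fold → factor 18
Step 2: 0.15 mL + 9.7 mL = 9.85 mL total → factor 9.85/0.15 = 65.667
Step 3: 35 μL + 9.5 mL = 9535 μL total → factor 9535/35 = 272.43
Overall dilution factor = 18 × 65.667 × 272.43 = 3.2201 × 10^5
Final = 8.00 × 10^8 PFU/mL / 3.2201 × 10^5 = 2.48 × 10^3 PFU/mL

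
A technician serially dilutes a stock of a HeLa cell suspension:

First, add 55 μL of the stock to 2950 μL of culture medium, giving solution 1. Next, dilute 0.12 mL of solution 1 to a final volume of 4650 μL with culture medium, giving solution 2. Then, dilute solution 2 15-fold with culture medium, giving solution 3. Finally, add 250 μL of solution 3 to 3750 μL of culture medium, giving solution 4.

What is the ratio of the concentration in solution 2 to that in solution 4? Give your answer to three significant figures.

Step 1: 55 μL + 2950 μL = 3005 μL total → factor 3005/55 = 54.636
Step 2: 0.12 mL brought to 4650 μL → factor 4.65/0.12 = 38.75
Step 3: 15-fold → factor 15
Step 4: 250 μL + 3750 μL = 4000 μL total → factor 4000/250 = 16
Dilution factor to solution 2 = 2117.2; to solution 4 = 5.0812 × 10^5
[solution 2]/[solution 4] = (factor to solution 4)/(factor to solution 2) = 5.0812 × 10^5/2117.2 = 240

240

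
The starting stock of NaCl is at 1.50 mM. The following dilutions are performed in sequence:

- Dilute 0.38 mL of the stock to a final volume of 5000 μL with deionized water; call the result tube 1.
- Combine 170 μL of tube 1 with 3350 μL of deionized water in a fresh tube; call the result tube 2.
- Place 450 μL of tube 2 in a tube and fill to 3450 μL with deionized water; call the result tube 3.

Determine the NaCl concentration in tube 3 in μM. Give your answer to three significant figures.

0.718 μM

Step 1: 0.38 mL brought to 5000 μL → factor 5/0.38 = 13.158
Step 2: 170 μL + 3350 μL = 3520 μL total → factor 3520/170 = 20.706
Step 3: 450 μL brought to 3450 μL → factor 3450/450 = 7.6667
Overall dilution factor = 13.158 × 20.706 × 7.6667 = 2088.8
Final = 1.50 mM / 2088.8 = 0.0007181 mM = 0.718 μM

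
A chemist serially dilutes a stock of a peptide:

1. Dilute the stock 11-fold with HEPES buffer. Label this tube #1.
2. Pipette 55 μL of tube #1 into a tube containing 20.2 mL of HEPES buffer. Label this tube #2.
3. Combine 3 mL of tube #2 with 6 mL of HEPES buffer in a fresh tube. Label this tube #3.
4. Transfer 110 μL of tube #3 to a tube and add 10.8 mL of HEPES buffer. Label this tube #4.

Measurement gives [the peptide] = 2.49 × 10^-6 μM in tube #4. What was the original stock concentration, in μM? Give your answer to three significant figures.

3.00 μM

Step 1: 11-fold → factor 11
Step 2: 55 μL + 20.2 mL = 20255 μL total → factor 20255/55 = 368.27
Step 3: 3 mL + 6 mL = 9 mL total → factor 9/3 = 3
Step 4: 110 μL + 10.8 mL = 10910 μL total → factor 10910/110 = 99.182
Overall dilution factor = 11 × 368.27 × 3 × 99.182 = 1.2054 × 10^6
Stock = 2.49 × 10^-6 μM × 1.2054 × 10^6 = 3.00 μM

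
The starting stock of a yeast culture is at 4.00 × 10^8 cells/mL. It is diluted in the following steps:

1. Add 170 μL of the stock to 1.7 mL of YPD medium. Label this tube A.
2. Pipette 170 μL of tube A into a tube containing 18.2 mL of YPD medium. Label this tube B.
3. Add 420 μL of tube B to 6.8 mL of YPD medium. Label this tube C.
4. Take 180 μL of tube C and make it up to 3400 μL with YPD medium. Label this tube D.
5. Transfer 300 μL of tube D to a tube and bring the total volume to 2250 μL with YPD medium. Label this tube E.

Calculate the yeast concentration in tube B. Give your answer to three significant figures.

Step 1: 170 μL + 1.7 mL = 1870 μL total → factor 1870/170 = 11
Step 2: 170 μL + 18.2 mL = 18370 μL total → factor 18370/170 = 108.06
Dilution factor through tube B = 11 × 108.06 = 1188.6
[tube B] = 4.00 × 10^8 cells/mL / 1188.6 = 3.37 × 10^5 cells/mL

3.37 × 10^5 cells/mL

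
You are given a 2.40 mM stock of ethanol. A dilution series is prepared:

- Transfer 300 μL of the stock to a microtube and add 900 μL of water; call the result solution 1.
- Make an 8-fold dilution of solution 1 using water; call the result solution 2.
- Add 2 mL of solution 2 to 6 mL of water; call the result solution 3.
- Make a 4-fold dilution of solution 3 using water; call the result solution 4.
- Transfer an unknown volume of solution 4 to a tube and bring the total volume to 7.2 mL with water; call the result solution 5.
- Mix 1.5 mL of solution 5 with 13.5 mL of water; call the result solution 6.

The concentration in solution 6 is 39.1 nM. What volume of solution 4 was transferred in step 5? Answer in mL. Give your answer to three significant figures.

0.601 mL

Step 1: 300 μL + 900 μL = 1200 μL total → factor 1200/300 = 4
Step 2: 8-fold → factor 8
Step 3: 2 mL + 6 mL = 8 mL total → factor 8/2 = 4
Step 4: 4-fold → factor 4
Step 5: v brought to 7.2 mL → factor = 7.2 mL/v
Step 6: 1.5 mL + 13.5 mL = 15 mL total → factor 15/1.5 = 10
Product of known-step factors = 5120
Overall factor = 2.40 mM / (39.1 nM) = 61381
Step-5 factor = 61381 / 5120 = 11.988
v = 7.2 mL / 11.988 = 0.601 mL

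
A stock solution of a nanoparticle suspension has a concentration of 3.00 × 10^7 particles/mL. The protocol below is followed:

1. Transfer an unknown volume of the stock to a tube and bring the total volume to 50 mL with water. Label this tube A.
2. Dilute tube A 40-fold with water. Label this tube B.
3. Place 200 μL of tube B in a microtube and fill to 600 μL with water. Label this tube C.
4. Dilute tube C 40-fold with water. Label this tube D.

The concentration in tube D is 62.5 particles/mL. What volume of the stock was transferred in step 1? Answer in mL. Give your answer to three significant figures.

Step 1: v brought to 50 mL → factor = 50 mL/v
Step 2: 40-fold → factor 40
Step 3: 200 μL brought to 600 μL → factor 600/200 = 3
Step 4: 40-fold → factor 40
Product of known-step factors = 4800
Overall factor = 3.00 × 10^7 particles/mL / (62.5 particles/mL) = 4.8 × 10^5
Step-1 factor = 4.8 × 10^5 / 4800 = 100
v = 50 mL / 100 = 0.500 mL

0.500 mL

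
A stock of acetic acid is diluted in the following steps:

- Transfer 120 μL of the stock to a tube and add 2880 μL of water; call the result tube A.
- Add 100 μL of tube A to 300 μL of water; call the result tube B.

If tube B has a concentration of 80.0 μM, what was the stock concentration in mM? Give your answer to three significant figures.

8.00 mM

Step 1: 120 μL + 2880 μL = 3000 μL total → factor 3000/120 = 25
Step 2: 100 μL + 300 μL = 400 μL total → factor 400/100 = 4
Overall dilution factor = 25 × 4 = 100
Stock = 80.0 μM × 100 = 8000 μM = 8.00 mM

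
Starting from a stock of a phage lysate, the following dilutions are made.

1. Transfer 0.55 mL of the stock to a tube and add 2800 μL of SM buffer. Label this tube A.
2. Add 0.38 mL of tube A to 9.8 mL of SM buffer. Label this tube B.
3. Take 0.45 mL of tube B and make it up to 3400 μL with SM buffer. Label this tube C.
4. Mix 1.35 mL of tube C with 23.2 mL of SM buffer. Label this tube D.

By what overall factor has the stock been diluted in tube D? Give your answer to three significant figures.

Step 1: 0.55 mL + 2800 μL = 3.35 mL total → factor 3.35/0.55 = 6.0909
Step 2: 0.38 mL + 9.8 mL = 10.18 mL total → factor 10.18/0.38 = 26.789
Step 3: 0.45 mL brought to 3400 μL → factor 3.4/0.45 = 7.5556
Step 4: 1.35 mL + 23.2 mL = 24.55 mL total → factor 24.55/1.35 = 18.185
Overall dilution factor = 6.0909 × 26.789 × 7.5556 × 18.185 = 22420

2.24 × 10^4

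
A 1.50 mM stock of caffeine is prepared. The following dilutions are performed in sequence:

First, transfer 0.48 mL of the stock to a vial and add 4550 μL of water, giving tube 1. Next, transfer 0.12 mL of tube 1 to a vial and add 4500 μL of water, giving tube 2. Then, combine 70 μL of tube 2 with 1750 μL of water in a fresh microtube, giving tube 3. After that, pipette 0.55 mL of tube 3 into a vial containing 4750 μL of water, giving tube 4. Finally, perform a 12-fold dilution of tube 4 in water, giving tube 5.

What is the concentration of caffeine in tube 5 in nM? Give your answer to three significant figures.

Step 1: 0.48 mL + 4550 μL = 5.03 mL total → factor 5.03/0.48 = 10.479
Step 2: 0.12 mL + 4500 μL = 4.62 mL total → factor 4.62/0.12 = 38.5
Step 3: 70 μL + 1750 μL = 1820 μL total → factor 1820/70 = 26
Step 4: 0.55 mL + 4750 μL = 5.3 mL total → factor 5.3/0.55 = 9.6364
Step 5: 12-fold → factor 12
Overall dilution factor = 10.479 × 38.5 × 26 × 9.6364 × 12 = 1.213 × 10^6
Final = 1.50 mM / 1.213 × 10^6 = 1.237 × 10^-6 mM = 1.24 nM

1.24 nM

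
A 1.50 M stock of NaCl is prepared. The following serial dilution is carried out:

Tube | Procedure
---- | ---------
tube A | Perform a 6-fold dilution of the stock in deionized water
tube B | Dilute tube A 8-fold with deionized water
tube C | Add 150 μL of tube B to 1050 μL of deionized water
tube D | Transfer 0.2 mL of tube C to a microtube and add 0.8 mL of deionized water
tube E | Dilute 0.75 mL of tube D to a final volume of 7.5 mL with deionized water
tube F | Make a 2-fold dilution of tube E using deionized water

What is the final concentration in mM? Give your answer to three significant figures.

Step 1: 6-fold → factor 6
Step 2: 8-fold → factor 8
Step 3: 150 μL + 1050 μL = 1200 μL total → factor 1200/150 = 8
Step 4: 0.2 mL + 0.8 mL = 1 mL total → factor 1/0.2 = 5
Step 5: 0.75 mL brought to 7.5 mL → factor 7.5/0.75 = 10
Step 6: 2-fold → factor 2
Overall dilution factor = 6 × 8 × 8 × 5 × 10 × 2 = 38400
Final = 1.50 M / 38400 = 3.906 × 10^-5 M = 0.0391 mM

0.0391 mM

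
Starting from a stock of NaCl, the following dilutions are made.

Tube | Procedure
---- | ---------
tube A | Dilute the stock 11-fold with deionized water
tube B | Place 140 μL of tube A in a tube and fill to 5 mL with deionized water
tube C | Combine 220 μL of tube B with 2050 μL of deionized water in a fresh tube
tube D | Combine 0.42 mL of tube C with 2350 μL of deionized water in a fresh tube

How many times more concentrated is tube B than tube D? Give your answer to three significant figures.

Step 1: 11-fold → factor 11
Step 2: 140 μL brought to 5 mL → factor 5000/140 = 35.714
Step 3: 220 μL + 2050 μL = 2270 μL total → factor 2270/220 = 10.318
Step 4: 0.42 mL + 2350 μL = 2.77 mL total → factor 2.77/0.42 = 6.5952
Dilution factor to tube B = 392.86; to tube D = 26734
[tube B]/[tube D] = (factor to tube D)/(factor to tube B) = 26734/392.86 = 68.1

68.1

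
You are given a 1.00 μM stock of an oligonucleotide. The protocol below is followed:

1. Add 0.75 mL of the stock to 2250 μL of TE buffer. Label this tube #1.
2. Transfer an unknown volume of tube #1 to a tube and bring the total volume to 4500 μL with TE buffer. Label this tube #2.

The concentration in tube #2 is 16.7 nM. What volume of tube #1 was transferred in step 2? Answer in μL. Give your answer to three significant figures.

301 μL

Step 1: 0.75 mL + 2250 μL = 3 mL total → factor 3/0.75 = 4
Step 2: v brought to 4500 μL → factor = 4500 μL/v
Product of known-step factors = 4
Overall factor = 1.00 μM / (16.7 nM) = 59.88
Step-2 factor = 59.88 / 4 = 14.97
v = 4500 μL / 14.97 = 301 μL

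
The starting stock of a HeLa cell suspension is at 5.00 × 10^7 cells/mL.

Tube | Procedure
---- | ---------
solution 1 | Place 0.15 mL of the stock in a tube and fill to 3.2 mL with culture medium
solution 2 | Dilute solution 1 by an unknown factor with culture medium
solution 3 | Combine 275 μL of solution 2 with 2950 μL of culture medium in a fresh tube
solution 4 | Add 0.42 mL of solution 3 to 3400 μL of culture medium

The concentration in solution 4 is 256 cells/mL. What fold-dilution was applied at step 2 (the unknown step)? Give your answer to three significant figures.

Step 1: 0.15 mL brought to 3.2 mL → factor 3.2/0.15 = 21.333
Step 2: unknown factor x
Step 3: 275 μL + 2950 μL = 3225 μL total → factor 3225/275 = 11.727
Step 4: 0.42 mL + 3400 μL = 3.82 mL total → factor 3.82/0.42 = 9.0952
Product of known-step factors = 2275.5
Overall factor = 5.00 × 10^7 cells/mL / (256 cells/mL) = 1.9531 × 10^5
x = 1.9531 × 10^5 / 2275.5 = 85.8

85.8-fold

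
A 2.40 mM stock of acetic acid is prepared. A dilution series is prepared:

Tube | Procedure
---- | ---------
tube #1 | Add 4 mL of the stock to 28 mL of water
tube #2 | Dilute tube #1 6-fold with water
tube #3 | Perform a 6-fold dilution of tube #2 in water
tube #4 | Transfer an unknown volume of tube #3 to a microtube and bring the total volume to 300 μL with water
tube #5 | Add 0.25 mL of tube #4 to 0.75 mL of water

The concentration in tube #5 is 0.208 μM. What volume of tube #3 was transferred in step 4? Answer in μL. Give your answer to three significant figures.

Step 1: 4 mL + 28 mL = 32 mL total → factor 32/4 = 8
Step 2: 6-fold → factor 6
Step 3: 6-fold → factor 6
Step 4: v brought to 300 μL → factor = 300 μL/v
Step 5: 0.25 mL + 0.75 mL = 1 mL total → factor 1/0.25 = 4
Product of known-step factors = 1152
Overall factor = 2.40 mM / (0.208 μM) = 11538
Step-4 factor = 11538 / 1152 = 10.016
v = 300 μL / 10.016 = 30.0 μL

30.0 μL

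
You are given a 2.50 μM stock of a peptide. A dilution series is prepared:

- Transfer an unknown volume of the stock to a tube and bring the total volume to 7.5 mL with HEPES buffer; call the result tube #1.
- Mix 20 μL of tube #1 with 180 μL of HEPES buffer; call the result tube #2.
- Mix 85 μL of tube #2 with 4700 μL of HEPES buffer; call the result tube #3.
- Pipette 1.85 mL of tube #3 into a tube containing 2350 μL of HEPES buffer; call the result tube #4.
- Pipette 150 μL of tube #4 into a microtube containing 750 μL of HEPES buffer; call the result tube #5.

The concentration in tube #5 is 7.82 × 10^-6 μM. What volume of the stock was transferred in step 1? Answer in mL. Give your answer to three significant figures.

0.180 mL

Step 1: v brought to 7.5 mL → factor = 7.5 mL/v
Step 2: 20 μL + 180 μL = 200 μL total → factor 200/20 = 10
Step 3: 85 μL + 4700 μL = 4785 μL total → factor 4785/85 = 56.294
Step 4: 1.85 mL + 2350 μL = 4.2 mL total → factor 4.2/1.85 = 2.2703
Step 5: 150 μL + 750 μL = 900 μL total → factor 900/150 = 6
Product of known-step factors = 7668.2
Overall factor = 2.50 μM / (7.82 × 10^-6 μM) = 3.1969 × 10^5
Step-1 factor = 3.1969 × 10^5 / 7668.2 = 41.691
v = 7.5 mL / 41.691 = 0.180 mL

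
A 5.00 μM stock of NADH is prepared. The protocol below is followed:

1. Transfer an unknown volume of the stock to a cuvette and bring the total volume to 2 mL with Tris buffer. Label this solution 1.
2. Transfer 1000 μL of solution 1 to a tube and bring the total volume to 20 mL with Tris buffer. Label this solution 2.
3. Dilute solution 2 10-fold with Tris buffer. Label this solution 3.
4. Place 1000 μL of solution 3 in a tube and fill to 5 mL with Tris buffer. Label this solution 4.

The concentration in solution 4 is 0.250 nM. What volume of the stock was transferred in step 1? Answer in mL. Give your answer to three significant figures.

0.100 mL

Step 1: v brought to 2 mL → factor = 2 mL/v
Step 2: 1000 μL brought to 20 mL → factor 20000/1000 = 20
Step 3: 10-fold → factor 10
Step 4: 1000 μL brought to 5 mL → factor 5000/1000 = 5
Product of known-step factors = 1000
Overall factor = 5.00 μM / (0.250 nM) = 20000
Step-1 factor = 20000 / 1000 = 20
v = 2 mL / 20 = 0.100 mL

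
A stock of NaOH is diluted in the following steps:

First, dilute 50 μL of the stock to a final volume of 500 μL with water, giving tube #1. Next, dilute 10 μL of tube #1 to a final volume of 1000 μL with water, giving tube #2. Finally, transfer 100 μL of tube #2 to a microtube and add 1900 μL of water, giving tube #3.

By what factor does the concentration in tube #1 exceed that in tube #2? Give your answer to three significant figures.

Step 1: 50 μL brought to 500 μL → factor 500/50 = 10
Step 2: 10 μL brought to 1000 μL → factor 1000/10 = 100
Dilution factor to tube #1 = 10; to tube #2 = 1000
[tube #1]/[tube #2] = (factor to tube #2)/(factor to tube #1) = 1000/10 = 100

100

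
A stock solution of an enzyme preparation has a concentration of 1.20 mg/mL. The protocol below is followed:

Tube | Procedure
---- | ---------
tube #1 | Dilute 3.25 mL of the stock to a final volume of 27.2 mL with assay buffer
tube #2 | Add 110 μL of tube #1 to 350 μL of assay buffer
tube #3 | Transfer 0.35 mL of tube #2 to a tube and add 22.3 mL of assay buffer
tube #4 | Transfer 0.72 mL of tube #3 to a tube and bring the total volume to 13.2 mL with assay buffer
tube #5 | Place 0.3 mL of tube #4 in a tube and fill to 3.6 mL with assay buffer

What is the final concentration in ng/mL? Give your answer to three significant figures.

2.41 ng/mL

Step 1: 3.25 mL brought to 27.2 mL → factor 27.2/3.25 = 8.3692
Step 2: 110 μL + 350 μL = 460 μL total → factor 460/110 = 4.1818
Step 3: 0.35 mL + 22.3 mL = 22.65 mL total → factor 22.65/0.35 = 64.714
Step 4: 0.72 mL brought to 13.2 mL → factor 13.2/0.72 = 18.333
Step 5: 0.3 mL brought to 3.6 mL → factor 3.6/0.3 = 12
Overall dilution factor = 8.3692 × 4.1818 × 64.714 × 18.333 × 12 = 4.9828 × 10^5
Final = 1.20 mg/mL / 4.9828 × 10^5 = 2.408 × 10^-6 mg/mL = 2.41 ng/mL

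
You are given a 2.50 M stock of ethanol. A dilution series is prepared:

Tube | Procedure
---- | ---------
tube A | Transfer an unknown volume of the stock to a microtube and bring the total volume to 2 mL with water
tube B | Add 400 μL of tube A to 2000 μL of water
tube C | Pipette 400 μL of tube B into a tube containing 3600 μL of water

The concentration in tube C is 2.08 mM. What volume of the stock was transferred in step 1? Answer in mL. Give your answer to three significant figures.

Step 1: v brought to 2 mL → factor = 2 mL/v
Step 2: 400 μL + 2000 μL = 2400 μL total → factor 2400/400 = 6
Step 3: 400 μL + 3600 μL = 4000 μL total → factor 4000/400 = 10
Product of known-step factors = 60
Overall factor = 2.50 M / (2.08 mM) = 1201.9
Step-1 factor = 1201.9 / 60 = 20.032
v = 2 mL / 20.032 = 0.0998 mL

0.0998 mL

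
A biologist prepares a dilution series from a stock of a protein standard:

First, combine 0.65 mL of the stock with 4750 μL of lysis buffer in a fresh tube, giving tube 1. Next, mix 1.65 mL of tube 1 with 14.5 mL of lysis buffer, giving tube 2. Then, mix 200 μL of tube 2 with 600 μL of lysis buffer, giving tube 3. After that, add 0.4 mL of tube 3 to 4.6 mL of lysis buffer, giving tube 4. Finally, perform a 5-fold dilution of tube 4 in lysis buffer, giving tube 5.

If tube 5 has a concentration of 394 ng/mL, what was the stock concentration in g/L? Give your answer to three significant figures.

Step 1: 0.65 mL + 4750 μL = 5.4 mL total → factor 5.4/0.65 = 8.3077
Step 2: 1.65 mL + 14.5 mL = 16.15 mL total → factor 16.15/1.65 = 9.7879
Step 3: 200 μL + 600 μL = 800 μL total → factor 800/200 = 4
Step 4: 0.4 mL + 4.6 mL = 5 mL total → factor 5/0.4 = 12.5
Step 5: 5-fold → factor 5
Overall dilution factor = 8.3077 × 9.7879 × 4 × 12.5 × 5 = 20329
Stock = 394 ng/mL × 20329 = 8.009 × 10^6 ng/mL = 8.01 g/L

8.01 g/L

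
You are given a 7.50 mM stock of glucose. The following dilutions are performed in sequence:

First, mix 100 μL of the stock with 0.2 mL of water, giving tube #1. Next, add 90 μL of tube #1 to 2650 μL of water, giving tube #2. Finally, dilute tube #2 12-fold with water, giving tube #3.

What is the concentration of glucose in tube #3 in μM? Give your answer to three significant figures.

Step 1: 100 μL + 0.2 mL = 300 μL total → factor 300/100 = 3
Step 2: 90 μL + 2650 μL = 2740 μL total → factor 2740/90 = 30.444
Step 3: 12-fold → factor 12
Overall dilution factor = 3 × 30.444 × 12 = 1096
Final = 7.50 mM / 1096 = 0.006843 mM = 6.84 μM

6.84 μM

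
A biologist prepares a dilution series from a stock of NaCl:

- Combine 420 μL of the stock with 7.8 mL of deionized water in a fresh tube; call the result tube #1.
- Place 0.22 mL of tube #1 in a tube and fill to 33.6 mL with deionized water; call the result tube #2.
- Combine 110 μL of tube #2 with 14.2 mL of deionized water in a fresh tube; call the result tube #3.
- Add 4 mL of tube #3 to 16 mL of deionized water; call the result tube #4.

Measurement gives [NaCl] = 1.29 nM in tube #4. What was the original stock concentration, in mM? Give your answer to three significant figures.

Step 1: 420 μL + 7.8 mL = 8220 μL total → factor 8220/420 = 19.571
Step 2: 0.22 mL brought to 33.6 mL → factor 33.6/0.22 = 152.73
Step 3: 110 μL + 14.2 mL = 14310 μL total → factor 14310/110 = 130.09
Step 4: 4 mL + 16 mL = 20 mL total → factor 20/4 = 5
Overall dilution factor = 19.571 × 152.73 × 130.09 × 5 = 1.9443 × 10^6
Stock = 1.29 nM × 1.9443 × 10^6 = 2.508 × 10^6 nM = 2.51 mM

2.51 mM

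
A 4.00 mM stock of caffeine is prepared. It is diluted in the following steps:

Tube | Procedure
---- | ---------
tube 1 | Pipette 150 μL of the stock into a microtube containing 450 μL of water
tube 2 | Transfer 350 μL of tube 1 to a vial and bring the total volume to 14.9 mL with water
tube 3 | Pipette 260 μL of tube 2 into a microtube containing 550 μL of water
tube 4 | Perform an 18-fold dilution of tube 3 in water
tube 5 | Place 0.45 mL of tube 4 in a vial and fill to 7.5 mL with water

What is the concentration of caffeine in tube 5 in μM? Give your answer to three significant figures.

0.0251 μM

Step 1: 150 μL + 450 μL = 600 μL total → factor 600/150 = 4
Step 2: 350 μL brought to 14.9 mL → factor 14900/350 = 42.571
Step 3: 260 μL + 550 μL = 810 μL total → factor 810/260 = 3.1154
Step 4: 18-fold → factor 18
Step 5: 0.45 mL brought to 7.5 mL → factor 7.5/0.45 = 16.667
Overall dilution factor = 4 × 42.571 × 3.1154 × 18 × 16.667 = 1.5915 × 10^5
Final = 4.00 mM / 1.5915 × 10^5 = 2.513 × 10^-5 mM = 0.0251 μM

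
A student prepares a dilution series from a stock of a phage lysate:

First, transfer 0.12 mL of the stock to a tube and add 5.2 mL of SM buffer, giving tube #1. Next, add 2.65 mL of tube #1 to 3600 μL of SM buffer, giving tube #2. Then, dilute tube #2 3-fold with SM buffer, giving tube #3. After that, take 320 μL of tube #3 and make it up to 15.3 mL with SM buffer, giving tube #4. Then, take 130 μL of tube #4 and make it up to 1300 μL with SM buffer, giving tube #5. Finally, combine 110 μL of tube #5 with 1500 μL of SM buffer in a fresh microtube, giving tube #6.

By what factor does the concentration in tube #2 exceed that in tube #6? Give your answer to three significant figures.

Step 1: 0.12 mL + 5.2 mL = 5.32 mL total → factor 5.32/0.12 = 44.333
Step 2: 2.65 mL + 3600 μL = 6.25 mL total → factor 6.25/2.65 = 2.3585
Step 3: 3-fold → factor 3
Step 4: 320 μL brought to 15.3 mL → factor 15300/320 = 47.812
Step 5: 130 μL brought to 1300 μL → factor 1300/130 = 10
Step 6: 110 μL + 1500 μL = 1610 μL total → factor 1610/110 = 14.636
Dilution factor to tube #2 = 104.56; to tube #6 = 2.1951 × 10^6
[tube #2]/[tube #6] = (factor to tube #6)/(factor to tube #2) = 2.1951 × 10^6/104.56 = 2.10 × 10^4

2.10 × 10^4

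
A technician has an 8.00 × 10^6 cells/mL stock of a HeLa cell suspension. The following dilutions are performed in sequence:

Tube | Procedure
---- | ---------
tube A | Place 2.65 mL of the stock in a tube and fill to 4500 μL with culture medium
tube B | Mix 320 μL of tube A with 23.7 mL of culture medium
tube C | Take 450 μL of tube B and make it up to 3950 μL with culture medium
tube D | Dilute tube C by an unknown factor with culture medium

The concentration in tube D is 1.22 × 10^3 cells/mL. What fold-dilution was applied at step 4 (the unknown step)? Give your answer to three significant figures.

5.86-fold

Step 1: 2.65 mL brought to 4500 μL → factor 4.5/2.65 = 1.6981
Step 2: 320 μL + 23.7 mL = 24020 μL total → factor 24020/320 = 75.062
Step 3: 450 μL brought to 3950 μL → factor 3950/450 = 8.7778
Step 4: unknown factor x
Product of known-step factors = 1118.9
Overall factor = 8.00 × 10^6 cells/mL / (1.22 × 10^3 cells/mL) = 6557.4
x = 6557.4 / 1118.9 = 5.86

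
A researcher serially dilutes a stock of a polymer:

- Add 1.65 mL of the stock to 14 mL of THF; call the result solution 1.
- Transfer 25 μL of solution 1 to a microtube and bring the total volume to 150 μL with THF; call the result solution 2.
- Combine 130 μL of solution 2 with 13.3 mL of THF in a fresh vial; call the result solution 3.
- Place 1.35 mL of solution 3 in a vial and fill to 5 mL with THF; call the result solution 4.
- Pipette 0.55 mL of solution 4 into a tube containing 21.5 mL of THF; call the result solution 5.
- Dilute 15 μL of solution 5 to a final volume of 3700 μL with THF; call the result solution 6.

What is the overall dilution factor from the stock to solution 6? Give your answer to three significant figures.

2.15 × 10^8

Step 1: 1.65 mL + 14 mL = 15.65 mL total → factor 15.65/1.65 = 9.4848
Step 2: 25 μL brought to 150 μL → factor 150/25 = 6
Step 3: 130 μL + 13.3 mL = 13430 μL total → factor 13430/130 = 103.31
Step 4: 1.35 mL brought to 5 mL → factor 5/1.35 = 3.7037
Step 5: 0.55 mL + 21.5 mL = 22.05 mL total → factor 22.05/0.55 = 40.091
Step 6: 15 μL brought to 3700 μL → factor 3700/15 = 246.67
Overall dilution factor = 9.4848 × 6 × 103.31 × 3.7037 × 40.091 × 246.67 = 2.1533 × 10^8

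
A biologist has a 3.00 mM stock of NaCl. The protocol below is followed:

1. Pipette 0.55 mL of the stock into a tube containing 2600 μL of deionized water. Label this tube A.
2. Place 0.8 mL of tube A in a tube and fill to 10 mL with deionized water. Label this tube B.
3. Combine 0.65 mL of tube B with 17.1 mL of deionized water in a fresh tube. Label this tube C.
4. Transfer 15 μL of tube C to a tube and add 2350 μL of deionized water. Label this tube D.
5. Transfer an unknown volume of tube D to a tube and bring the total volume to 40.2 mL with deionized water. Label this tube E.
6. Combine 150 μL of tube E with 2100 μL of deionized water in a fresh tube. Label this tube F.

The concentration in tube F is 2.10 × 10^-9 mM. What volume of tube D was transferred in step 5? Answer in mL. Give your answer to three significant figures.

0.130 mL

Step 1: 0.55 mL + 2600 μL = 3.15 mL total → factor 3.15/0.55 = 5.7273
Step 2: 0.8 mL brought to 10 mL → factor 10/0.8 = 12.5
Step 3: 0.65 mL + 17.1 mL = 17.75 mL total → factor 17.75/0.65 = 27.308
Step 4: 15 μL + 2350 μL = 2365 μL total → factor 2365/15 = 157.67
Step 5: v brought to 40.2 mL → factor = 40.2 mL/v
Step 6: 150 μL + 2100 μL = 2250 μL total → factor 2250/150 = 15
Product of known-step factors = 4.6235 × 10^6
Overall factor = 3.00 mM / (2.10 × 10^-9 mM) = 1.4286 × 10^9
Step-5 factor = 1.4286 × 10^9 / 4.6235 × 10^6 = 308.98
v = 40.2 mL / 308.98 = 0.130 mL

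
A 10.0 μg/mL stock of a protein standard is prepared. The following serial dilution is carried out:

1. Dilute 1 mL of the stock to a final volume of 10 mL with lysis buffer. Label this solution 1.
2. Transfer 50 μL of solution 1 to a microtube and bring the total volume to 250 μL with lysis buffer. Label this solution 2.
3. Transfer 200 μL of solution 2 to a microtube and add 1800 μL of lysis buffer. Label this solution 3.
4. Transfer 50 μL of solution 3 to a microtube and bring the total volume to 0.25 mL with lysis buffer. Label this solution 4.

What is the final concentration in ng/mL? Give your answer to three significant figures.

4.00 ng/mL

Step 1: 1 mL brought to 10 mL → factor 10/1 = 10
Step 2: 50 μL brought to 250 μL → factor 250/50 = 5
Step 3: 200 μL + 1800 μL = 2000 μL total → factor 2000/200 = 10
Step 4: 50 μL brought to 0.25 mL → factor 250/50 = 5
Overall dilution factor = 10 × 5 × 10 × 5 = 2500
Final = 10.0 μg/mL / 2500 = 0.004000 μg/mL = 4.00 ng/mL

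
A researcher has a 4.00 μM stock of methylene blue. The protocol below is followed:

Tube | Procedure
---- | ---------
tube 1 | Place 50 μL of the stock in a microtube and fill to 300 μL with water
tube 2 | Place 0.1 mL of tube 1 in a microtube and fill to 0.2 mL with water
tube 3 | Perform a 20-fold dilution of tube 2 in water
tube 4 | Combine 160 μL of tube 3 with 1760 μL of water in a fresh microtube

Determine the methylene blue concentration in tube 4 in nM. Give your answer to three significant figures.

1.39 nM

Step 1: 50 μL brought to 300 μL → factor 300/50 = 6
Step 2: 0.1 mL brought to 0.2 mL → factor 0.2/0.1 = 2
Step 3: 20-fold → factor 20
Step 4: 160 μL + 1760 μL = 1920 μL total → factor 1920/160 = 12
Overall dilution factor = 6 × 2 × 20 × 12 = 2880
Final = 4.00 μM / 2880 = 0.001389 μM = 1.39 nM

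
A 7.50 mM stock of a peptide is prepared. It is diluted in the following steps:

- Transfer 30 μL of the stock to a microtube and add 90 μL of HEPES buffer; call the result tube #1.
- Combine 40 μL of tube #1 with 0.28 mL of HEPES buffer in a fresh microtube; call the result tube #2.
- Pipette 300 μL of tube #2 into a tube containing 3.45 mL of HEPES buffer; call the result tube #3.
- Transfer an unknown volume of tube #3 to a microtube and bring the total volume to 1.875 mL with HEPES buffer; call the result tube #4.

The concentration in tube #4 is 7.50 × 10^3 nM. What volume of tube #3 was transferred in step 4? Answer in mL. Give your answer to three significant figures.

Step 1: 30 μL + 90 μL = 120 μL total → factor 120/30 = 4
Step 2: 40 μL + 0.28 mL = 320 μL total → factor 320/40 = 8
Step 3: 300 μL + 3.45 mL = 3750 μL total → factor 3750/300 = 12.5
Step 4: v brought to 1.875 mL → factor = 1.875 mL/v
Product of known-step factors = 400
Overall factor = 7.50 mM / (7.50 × 10^3 nM) = 1000
Step-4 factor = 1000 / 400 = 2.5
v = 1.875 mL / 2.5 = 0.750 mL

0.750 mL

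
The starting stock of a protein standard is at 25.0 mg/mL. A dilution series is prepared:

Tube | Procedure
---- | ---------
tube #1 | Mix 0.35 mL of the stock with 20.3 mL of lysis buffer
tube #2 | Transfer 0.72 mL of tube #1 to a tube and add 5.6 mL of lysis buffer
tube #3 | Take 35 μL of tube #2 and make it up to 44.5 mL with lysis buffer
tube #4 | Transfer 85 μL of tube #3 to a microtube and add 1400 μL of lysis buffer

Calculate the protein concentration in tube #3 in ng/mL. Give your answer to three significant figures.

38.0 ng/mL

Step 1: 0.35 mL + 20.3 mL = 20.65 mL total → factor 20.65/0.35 = 59
Step 2: 0.72 mL + 5.6 mL = 6.32 mL total → factor 6.32/0.72 = 8.7778
Step 3: 35 μL brought to 44.5 mL → factor 44500/35 = 1271.4
Dilution factor through tube #3 = 59 × 8.7778 × 1271.4 = 6.5846 × 10^5
[tube #3] = 25.0 mg/mL / 6.5846 × 10^5 = 3.797 × 10^-5 mg/mL = 38.0 ng/mL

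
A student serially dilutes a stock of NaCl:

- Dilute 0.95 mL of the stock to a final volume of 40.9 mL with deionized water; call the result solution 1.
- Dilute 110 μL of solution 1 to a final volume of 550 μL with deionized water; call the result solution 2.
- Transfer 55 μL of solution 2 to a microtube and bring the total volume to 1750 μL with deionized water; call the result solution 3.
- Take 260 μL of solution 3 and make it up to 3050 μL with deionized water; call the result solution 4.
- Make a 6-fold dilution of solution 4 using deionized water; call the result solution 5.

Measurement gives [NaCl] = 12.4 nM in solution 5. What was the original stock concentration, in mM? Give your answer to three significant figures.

Step 1: 0.95 mL brought to 40.9 mL → factor 40.9/0.95 = 43.053
Step 2: 110 μL brought to 550 μL → factor 550/110 = 5
Step 3: 55 μL brought to 1750 μL → factor 1750/55 = 31.818
Step 4: 260 μL brought to 3050 μL → factor 3050/260 = 11.731
Step 5: 6-fold → factor 6
Overall dilution factor = 43.053 × 5 × 31.818 × 11.731 × 6 = 4.8208 × 10^5
Stock = 12.4 nM × 4.8208 × 10^5 = 5.978 × 10^6 nM = 5.98 mM

5.98 mM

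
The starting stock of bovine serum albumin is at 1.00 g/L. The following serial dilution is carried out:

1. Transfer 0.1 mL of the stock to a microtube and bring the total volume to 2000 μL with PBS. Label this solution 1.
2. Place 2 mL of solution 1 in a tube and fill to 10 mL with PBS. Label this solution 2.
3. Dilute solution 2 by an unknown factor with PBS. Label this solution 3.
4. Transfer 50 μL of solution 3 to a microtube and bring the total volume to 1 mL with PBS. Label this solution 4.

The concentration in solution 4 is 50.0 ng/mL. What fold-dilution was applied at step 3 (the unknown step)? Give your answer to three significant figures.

Step 1: 0.1 mL brought to 2000 μL → factor 2/0.1 = 20
Step 2: 2 mL brought to 10 mL → factor 10/2 = 5
Step 3: unknown factor x
Step 4: 50 μL brought to 1 mL → factor 1000/50 = 20
Product of known-step factors = 2000
Overall factor = 1.00 g/L / (50.0 ng/mL) = 20000
x = 20000 / 2000 = 10.0

10.0-fold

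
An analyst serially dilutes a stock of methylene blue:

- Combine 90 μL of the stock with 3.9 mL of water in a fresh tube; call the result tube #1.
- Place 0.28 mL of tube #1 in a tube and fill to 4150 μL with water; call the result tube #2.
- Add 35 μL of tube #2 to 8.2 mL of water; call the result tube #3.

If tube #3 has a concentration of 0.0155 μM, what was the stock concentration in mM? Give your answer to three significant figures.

Step 1: 90 μL + 3.9 mL = 3990 μL total → factor 3990/90 = 44.333
Step 2: 0.28 mL brought to 4150 μL → factor 4.15/0.28 = 14.821
Step 3: 35 μL + 8.2 mL = 8235 μL total → factor 8235/35 = 235.29
Overall dilution factor = 44.333 × 14.821 × 235.29 = 1.546 × 10^5
Stock = 0.0155 μM × 1.546 × 10^5 = 2396 μM = 2.40 mM

2.40 mM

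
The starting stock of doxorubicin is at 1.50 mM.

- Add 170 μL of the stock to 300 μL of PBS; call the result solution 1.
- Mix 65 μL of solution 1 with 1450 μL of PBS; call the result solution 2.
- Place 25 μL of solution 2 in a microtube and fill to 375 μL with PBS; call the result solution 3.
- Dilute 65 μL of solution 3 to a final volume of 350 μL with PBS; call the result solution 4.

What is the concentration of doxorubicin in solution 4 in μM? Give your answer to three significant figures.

0.288 μM

Step 1: 170 μL + 300 μL = 470 μL total → factor 470/170 = 2.7647
Step 2: 65 μL + 1450 μL = 1515 μL total → factor 1515/65 = 23.308
Step 3: 25 μL brought to 375 μL → factor 375/25 = 15
Step 4: 65 μL brought to 350 μL → factor 350/65 = 5.3846
Overall dilution factor = 2.7647 × 23.308 × 15 × 5.3846 = 5204.7
Final = 1.50 mM / 5204.7 = 0.0002882 mM = 0.288 μM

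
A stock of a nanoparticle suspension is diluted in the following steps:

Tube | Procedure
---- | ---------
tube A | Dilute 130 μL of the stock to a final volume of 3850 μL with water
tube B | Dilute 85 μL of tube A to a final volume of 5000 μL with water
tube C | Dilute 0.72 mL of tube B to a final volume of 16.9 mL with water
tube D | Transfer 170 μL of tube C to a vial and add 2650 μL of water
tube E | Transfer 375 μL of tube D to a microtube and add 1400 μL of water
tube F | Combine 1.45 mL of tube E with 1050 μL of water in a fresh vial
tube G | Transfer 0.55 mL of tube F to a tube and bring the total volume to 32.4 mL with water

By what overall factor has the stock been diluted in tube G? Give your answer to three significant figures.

Step 1: 130 μL brought to 3850 μL → factor 3850/130 = 29.615
Step 2: 85 μL brought to 5000 μL → factor 5000/85 = 58.824
Step 3: 0.72 mL brought to 16.9 mL → factor 16.9/0.72 = 23.472
Step 4: 170 μL + 2650 μL = 2820 μL total → factor 2820/170 = 16.588
Step 5: 375 μL + 1400 μL = 1775 μL total → factor 1775/375 = 4.7333
Step 6: 1.45 mL + 1050 μL = 2.5 mL total → factor 2.5/1.45 = 1.7241
Step 7: 0.55 mL brought to 32.4 mL → factor 32.4/0.55 = 58.909
Overall dilution factor = 29.615 × 58.824 × 23.472 × 16.588 × 4.7333 × 1.7241 × 58.909 = 3.261 × 10^8

3.26 × 10^8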